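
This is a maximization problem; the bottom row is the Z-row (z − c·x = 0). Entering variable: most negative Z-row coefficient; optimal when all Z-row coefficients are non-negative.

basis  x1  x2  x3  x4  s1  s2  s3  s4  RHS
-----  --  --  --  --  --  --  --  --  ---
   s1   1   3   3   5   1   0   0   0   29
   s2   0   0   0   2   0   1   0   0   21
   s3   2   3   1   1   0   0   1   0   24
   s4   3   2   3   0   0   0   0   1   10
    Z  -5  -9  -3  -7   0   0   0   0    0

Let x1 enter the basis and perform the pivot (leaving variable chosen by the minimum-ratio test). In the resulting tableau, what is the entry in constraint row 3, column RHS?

52/3

Ratio test on column x1 — row 1: 29/1 = 29; row 2: entry 0 ≤ 0; row 3: 24/2 = 12; row 4: 10/3 = 10/3. Minimum is 10/3 at row 4 (s4 leaves); pivot element 3.
Divide row 4 by 3; eliminate column x1 from the other rows.
Row 3 update in column RHS: 24 − 2·(10/3) = 52/3.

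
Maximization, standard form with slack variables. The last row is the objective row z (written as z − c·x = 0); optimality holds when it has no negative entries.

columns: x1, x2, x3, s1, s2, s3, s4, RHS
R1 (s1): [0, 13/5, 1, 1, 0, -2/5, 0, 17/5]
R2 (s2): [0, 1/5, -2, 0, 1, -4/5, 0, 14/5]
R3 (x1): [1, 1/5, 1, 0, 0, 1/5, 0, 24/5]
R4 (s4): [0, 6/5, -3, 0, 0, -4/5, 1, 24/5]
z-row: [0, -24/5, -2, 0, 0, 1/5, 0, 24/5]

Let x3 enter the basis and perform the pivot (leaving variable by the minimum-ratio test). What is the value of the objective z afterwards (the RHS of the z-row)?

58/5

Ratio test on column x3 — row 1: (17/5)/1 = 17/5; row 2: entry -2 ≤ 0; row 3: (24/5)/1 = 24/5; row 4: entry -3 ≤ 0. Minimum is 17/5 at row 1 (s1 leaves); pivot element 1.
Pivot on row 1; the z-row RHS becomes 24/5 − (-2)·(17/5) = 58/5.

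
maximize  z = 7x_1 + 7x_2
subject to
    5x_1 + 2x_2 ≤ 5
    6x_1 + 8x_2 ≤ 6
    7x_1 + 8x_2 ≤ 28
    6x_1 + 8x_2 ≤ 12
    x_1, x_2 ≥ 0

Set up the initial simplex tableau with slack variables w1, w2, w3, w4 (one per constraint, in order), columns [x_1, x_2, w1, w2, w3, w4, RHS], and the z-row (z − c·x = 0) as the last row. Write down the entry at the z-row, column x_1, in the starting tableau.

The z-row carries the negated objective coefficients: the x_1 entry is -7.

-7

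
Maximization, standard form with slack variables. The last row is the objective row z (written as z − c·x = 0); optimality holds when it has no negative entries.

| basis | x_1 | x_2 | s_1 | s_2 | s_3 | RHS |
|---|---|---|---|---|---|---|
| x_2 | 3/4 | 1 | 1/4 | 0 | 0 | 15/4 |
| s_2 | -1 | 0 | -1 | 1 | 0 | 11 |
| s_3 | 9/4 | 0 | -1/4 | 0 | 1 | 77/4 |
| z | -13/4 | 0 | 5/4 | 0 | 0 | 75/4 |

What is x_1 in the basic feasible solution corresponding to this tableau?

0

x_1 is not in the basis, so in the current basic feasible solution x_1 = 0.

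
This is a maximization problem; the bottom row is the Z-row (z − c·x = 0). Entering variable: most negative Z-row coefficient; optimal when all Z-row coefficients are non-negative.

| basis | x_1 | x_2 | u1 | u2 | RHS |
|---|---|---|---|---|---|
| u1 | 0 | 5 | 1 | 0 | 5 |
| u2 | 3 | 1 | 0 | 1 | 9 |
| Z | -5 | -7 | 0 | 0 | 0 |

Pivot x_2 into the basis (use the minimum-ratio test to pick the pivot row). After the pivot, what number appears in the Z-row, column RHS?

Ratio test on column x_2 — row 1: 5/5 = 1; row 2: 9/1 = 9. Minimum is 1 at row 1 (u1 leaves); pivot element 5.
Divide row 1 by 5; eliminate column x_2 from the other rows.
Z-row update in column RHS: 0 − (-7)·1 = 7.

7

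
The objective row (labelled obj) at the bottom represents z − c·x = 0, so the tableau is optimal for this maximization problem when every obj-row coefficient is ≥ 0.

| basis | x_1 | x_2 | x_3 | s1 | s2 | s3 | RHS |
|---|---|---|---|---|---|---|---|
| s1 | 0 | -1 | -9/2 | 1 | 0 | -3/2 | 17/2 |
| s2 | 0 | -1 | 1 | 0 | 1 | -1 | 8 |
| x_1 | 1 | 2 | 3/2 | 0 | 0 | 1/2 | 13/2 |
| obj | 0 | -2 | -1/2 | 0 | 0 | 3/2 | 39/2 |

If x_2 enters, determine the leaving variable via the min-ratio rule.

Column x_2 entries and ratios — s1: -1 ≤ 0, skip; s2: -1 ≤ 0, skip; x_1: (13/2)/2 = 13/4.
Smallest ratio is 13/4 in the row of x_1, so x_1 leaves.

x_1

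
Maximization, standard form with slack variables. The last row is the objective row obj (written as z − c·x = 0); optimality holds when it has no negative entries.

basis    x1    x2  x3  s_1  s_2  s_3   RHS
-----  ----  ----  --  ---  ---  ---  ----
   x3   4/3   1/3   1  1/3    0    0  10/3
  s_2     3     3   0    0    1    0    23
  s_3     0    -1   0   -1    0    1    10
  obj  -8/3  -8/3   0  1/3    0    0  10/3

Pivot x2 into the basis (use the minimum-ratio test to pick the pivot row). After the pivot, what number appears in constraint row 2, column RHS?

23/3

Ratio test on column x2 — row 1: (10/3)/(1/3) = 10; row 2: 23/3 = 23/3; row 3: entry -1 ≤ 0. Minimum is 23/3 at row 2 (s_2 leaves); pivot element 3.
Divide row 2 by 3; eliminate column x2 from the other rows.
In the new row 2, the RHS entry is the old entry divided by the pivot: 23/3 = 23/3.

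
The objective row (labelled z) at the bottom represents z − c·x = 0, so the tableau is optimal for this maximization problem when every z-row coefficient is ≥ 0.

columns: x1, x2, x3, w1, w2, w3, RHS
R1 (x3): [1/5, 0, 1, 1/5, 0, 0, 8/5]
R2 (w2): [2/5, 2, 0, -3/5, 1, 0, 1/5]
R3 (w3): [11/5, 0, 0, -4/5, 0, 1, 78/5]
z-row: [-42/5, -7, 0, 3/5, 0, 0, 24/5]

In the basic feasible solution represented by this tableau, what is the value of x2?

0

x2 is not in the basis, so in the current basic feasible solution x2 = 0.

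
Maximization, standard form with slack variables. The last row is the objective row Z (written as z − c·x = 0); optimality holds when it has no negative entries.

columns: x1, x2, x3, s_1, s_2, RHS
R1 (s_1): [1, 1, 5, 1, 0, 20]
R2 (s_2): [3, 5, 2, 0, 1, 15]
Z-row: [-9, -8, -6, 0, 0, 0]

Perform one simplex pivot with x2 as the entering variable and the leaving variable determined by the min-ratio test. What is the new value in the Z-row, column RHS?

Ratio test on column x2 — row 1: 20/1 = 20; row 2: 15/5 = 3. Minimum is 3 at row 2 (s_2 leaves); pivot element 5.
Divide row 2 by 5; eliminate column x2 from the other rows.
Z-row update in column RHS: 0 − (-8)·3 = 24.

24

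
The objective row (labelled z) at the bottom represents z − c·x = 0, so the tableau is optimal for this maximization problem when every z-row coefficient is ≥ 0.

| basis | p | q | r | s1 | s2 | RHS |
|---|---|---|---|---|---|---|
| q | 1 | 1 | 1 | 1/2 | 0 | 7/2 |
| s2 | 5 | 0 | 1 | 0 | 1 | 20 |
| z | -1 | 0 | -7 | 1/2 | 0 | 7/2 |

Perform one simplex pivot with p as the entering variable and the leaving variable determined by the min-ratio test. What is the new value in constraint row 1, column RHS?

Ratio test on column p — row 1: (7/2)/1 = 7/2; row 2: 20/5 = 4. Minimum is 7/2 at row 1 (q leaves); pivot element 1.
Divide row 1 by 1; eliminate column p from the other rows.
In the new row 1, the RHS entry is the old entry divided by the pivot: (7/2)/1 = 7/2.

7/2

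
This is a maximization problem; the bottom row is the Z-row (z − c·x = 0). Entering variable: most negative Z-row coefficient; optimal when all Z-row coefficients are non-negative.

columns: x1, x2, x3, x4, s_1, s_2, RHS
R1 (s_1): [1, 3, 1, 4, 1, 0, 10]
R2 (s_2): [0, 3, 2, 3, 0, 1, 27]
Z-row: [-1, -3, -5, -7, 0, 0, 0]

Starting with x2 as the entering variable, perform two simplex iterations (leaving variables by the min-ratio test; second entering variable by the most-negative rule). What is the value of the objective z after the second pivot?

Ratio test on column x2 — row 1: 10/3 = 10/3; row 2: 27/3 = 9. Minimum is 10/3 at row 1 (s_1 leaves); pivot element 3.
Pivot on row 1; the Z-row RHS becomes 0 − (-3)·(10/3) = 10.
Next entering variable (most negative Z-row entry -4): x3.
Ratio test on column x3 — row 1: (10/3)/(1/3) = 10; row 2: 17/1 = 17. Minimum is 10 at row 1 (x2 leaves); pivot element 1/3.
After the second pivot the Z-row RHS is 10 − (-4)·10 = 50.

50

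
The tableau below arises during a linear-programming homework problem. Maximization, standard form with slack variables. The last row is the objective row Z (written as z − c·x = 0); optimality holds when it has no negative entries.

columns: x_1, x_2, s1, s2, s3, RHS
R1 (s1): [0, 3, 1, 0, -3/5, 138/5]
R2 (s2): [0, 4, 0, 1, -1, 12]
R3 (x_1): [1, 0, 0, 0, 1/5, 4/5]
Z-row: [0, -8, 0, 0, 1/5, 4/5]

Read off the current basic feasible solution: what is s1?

s1 is basic (row 1); its value is the RHS of that row, 138/5.

138/5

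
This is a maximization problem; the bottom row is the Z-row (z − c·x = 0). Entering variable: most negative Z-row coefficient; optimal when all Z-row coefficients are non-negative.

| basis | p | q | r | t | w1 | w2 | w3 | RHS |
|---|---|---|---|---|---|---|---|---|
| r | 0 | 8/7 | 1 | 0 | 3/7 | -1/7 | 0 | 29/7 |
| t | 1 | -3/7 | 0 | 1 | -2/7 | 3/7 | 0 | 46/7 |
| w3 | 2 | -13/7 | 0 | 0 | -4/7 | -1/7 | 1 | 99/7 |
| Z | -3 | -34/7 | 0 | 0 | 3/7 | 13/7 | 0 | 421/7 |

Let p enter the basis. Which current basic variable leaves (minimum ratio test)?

t

Column p entries and ratios — r: 0 ≤ 0, skip; t: (46/7)/1 = 46/7; w3: (99/7)/2 = 99/14.
Smallest ratio is 46/7 in the row of t, so t leaves.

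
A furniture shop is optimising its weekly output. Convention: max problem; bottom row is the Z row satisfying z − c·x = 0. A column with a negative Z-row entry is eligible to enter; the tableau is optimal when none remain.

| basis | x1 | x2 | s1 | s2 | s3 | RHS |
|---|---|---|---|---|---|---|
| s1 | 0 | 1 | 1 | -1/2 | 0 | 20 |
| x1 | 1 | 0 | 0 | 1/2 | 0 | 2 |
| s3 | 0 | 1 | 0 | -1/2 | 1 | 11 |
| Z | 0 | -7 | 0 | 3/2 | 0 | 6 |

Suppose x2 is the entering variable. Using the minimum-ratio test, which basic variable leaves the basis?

s3

Column x2 entries and ratios — s1: 20/1 = 20; x1: 0 ≤ 0, skip; s3: 11/1 = 11.
Smallest ratio is 11 in the row of s3, so s3 leaves.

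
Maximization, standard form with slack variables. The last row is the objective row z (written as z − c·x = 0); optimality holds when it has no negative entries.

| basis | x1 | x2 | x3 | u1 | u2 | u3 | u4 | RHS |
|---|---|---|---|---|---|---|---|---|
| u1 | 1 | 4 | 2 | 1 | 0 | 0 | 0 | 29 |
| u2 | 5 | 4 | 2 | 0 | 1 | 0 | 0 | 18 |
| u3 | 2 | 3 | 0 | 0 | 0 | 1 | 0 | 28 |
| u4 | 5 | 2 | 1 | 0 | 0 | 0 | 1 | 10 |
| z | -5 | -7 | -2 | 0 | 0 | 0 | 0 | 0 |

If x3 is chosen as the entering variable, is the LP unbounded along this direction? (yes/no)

Column x3 has positive entries in row(s) 1, 2, 4, so the ratio test bounds it — not unbounded.

no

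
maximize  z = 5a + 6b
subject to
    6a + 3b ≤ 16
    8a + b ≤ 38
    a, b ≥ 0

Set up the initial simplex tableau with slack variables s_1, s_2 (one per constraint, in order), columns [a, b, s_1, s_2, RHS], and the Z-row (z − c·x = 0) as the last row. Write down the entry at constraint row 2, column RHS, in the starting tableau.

38

The RHS of constraint 2 is b_2 = 38.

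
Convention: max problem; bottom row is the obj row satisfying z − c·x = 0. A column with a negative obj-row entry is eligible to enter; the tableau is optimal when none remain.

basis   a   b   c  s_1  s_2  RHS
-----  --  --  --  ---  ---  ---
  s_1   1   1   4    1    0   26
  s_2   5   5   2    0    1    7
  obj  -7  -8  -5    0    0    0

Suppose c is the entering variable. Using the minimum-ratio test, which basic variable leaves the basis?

s_2

Column c entries and ratios — s_1: 26/4 = 13/2; s_2: 7/2 = 7/2.
Smallest ratio is 7/2 in the row of s_2, so s_2 leaves.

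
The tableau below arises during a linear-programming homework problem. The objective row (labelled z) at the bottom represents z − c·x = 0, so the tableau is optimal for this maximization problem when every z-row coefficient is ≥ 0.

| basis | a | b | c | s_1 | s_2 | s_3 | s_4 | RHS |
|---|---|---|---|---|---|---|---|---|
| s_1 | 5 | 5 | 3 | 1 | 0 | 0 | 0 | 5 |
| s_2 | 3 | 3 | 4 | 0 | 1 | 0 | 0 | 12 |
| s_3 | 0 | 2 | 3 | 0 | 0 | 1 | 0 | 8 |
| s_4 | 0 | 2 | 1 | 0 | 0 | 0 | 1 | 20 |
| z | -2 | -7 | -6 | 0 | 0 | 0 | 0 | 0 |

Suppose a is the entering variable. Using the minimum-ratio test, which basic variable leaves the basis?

Column a entries and ratios — s_1: 5/5 = 1; s_2: 12/3 = 4; s_3: 0 ≤ 0, skip; s_4: 0 ≤ 0, skip.
Smallest ratio is 1 in the row of s_1, so s_1 leaves.

s_1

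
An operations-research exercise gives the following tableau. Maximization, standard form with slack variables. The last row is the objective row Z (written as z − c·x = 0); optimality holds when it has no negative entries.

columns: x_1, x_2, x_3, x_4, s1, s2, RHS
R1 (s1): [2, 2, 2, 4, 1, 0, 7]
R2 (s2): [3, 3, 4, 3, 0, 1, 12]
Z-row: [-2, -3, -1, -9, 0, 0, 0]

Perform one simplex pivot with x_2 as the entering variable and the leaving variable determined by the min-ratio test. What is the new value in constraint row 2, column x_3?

Ratio test on column x_2 — row 1: 7/2 = 7/2; row 2: 12/3 = 4. Minimum is 7/2 at row 1 (s1 leaves); pivot element 2.
Divide row 1 by 2; eliminate column x_2 from the other rows.
Row 2 update in column x_3: 4 − 3·1 = 1.

1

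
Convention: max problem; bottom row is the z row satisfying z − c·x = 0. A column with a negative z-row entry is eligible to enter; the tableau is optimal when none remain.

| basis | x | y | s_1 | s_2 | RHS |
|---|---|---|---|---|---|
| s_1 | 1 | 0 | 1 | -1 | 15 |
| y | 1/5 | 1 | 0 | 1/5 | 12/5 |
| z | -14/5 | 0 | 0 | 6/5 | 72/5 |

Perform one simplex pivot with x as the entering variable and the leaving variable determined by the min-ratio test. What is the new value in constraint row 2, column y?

Ratio test on column x — row 1: 15/1 = 15; row 2: (12/5)/(1/5) = 12. Minimum is 12 at row 2 (y leaves); pivot element 1/5.
Divide row 2 by 1/5; eliminate column x from the other rows.
In the new row 2, the y entry is the old entry divided by the pivot: 1/(1/5) = 5.

5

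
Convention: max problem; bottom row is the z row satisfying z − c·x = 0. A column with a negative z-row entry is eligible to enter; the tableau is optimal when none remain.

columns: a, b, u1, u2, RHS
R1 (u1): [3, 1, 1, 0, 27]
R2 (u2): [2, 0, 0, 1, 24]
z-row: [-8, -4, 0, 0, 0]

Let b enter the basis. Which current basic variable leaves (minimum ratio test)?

u1

Column b entries and ratios — u1: 27/1 = 27; u2: 0 ≤ 0, skip.
Smallest ratio is 27 in the row of u1, so u1 leaves.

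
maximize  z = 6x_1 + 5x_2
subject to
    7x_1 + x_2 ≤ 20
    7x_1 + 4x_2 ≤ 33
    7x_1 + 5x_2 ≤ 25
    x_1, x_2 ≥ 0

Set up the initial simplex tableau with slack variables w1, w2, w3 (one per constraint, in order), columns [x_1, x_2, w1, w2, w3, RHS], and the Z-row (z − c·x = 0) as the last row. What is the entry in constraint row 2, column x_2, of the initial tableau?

4

Constraint 2 has coefficient 4 on x_2.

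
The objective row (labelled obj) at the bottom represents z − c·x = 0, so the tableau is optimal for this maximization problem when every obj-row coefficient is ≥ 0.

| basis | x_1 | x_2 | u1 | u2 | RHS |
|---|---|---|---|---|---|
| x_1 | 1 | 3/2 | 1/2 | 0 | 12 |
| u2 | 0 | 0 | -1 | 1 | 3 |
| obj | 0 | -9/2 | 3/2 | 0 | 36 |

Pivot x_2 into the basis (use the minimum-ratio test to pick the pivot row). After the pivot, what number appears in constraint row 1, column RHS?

Ratio test on column x_2 — row 1: 12/(3/2) = 8; row 2: entry 0 ≤ 0. Minimum is 8 at row 1 (x_1 leaves); pivot element 3/2.
Divide row 1 by 3/2; eliminate column x_2 from the other rows.
In the new row 1, the RHS entry is the old entry divided by the pivot: 12/(3/2) = 8.

8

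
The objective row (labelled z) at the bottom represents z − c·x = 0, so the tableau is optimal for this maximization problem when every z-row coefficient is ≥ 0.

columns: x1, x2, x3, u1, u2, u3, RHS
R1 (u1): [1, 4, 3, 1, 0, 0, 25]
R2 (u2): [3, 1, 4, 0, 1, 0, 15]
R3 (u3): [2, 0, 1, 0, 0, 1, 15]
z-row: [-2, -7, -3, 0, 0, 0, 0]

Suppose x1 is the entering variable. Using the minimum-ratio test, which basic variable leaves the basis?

u2

Column x1 entries and ratios — u1: 25/1 = 25; u2: 15/3 = 5; u3: 15/2 = 15/2.
Smallest ratio is 5 in the row of u2, so u2 leaves.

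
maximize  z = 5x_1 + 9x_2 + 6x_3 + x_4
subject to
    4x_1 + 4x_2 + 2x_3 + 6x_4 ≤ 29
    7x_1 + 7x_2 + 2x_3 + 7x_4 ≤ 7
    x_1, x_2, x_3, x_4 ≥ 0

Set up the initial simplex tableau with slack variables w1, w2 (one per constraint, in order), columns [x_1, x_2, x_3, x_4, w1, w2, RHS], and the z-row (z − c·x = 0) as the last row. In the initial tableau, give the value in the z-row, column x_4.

The z-row carries the negated objective coefficients: the x_4 entry is -1.

-1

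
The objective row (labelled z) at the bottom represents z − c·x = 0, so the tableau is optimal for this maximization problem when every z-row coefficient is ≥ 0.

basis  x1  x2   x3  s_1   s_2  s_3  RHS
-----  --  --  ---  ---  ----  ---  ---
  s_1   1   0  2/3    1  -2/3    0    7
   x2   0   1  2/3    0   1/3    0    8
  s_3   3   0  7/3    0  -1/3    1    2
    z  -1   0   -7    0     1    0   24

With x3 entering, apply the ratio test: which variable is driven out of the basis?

s_3

Column x3 entries and ratios — s_1: 7/(2/3) = 21/2; x2: 8/(2/3) = 12; s_3: 2/(7/3) = 6/7.
Smallest ratio is 6/7 in the row of s_3, so s_3 leaves.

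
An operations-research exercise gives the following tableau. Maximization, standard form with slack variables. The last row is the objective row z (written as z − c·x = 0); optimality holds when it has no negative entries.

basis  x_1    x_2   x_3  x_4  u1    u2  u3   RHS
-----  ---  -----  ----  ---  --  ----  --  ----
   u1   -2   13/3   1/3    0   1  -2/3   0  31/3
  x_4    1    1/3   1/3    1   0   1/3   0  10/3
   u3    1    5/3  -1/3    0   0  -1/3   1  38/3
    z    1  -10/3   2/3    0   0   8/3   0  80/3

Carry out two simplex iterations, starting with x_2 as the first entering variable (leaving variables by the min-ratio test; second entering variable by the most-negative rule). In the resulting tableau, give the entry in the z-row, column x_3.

Ratio test on column x_2 — row 1: (31/3)/(13/3) = 31/13; row 2: (10/3)/(1/3) = 10; row 3: (38/3)/(5/3) = 38/5. Minimum is 31/13 at row 1 (u1 leaves); pivot element 13/3.
Divide row 1 by 13/3; eliminate column x_2 from the other rows.
Second iteration: most negative z-row entry is -7/13 in column x_1, so x_1 enters.
Ratio test on column x_1 — row 1: entry -6/13 ≤ 0; row 2: (33/13)/(15/13) = 11/5; row 3: (113/13)/(23/13) = 113/23. Minimum is 11/5 at row 2 (x_4 leaves); pivot element 15/13.
Divide row 2 by 15/13; eliminate column x_1 from the other rows.
After both pivots, the entry at the z-row, column x_3 is 16/15.

16/15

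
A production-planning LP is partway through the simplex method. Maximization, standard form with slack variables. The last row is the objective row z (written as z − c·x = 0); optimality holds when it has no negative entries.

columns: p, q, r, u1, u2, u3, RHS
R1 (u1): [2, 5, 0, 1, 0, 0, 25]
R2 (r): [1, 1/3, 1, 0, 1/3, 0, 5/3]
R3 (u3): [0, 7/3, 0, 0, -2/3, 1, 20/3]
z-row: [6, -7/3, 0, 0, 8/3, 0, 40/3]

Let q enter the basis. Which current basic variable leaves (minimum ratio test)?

Column q entries and ratios — u1: 25/5 = 5; r: (5/3)/(1/3) = 5; u3: (20/3)/(7/3) = 20/7.
Smallest ratio is 20/7 in the row of u3, so u3 leaves.

u3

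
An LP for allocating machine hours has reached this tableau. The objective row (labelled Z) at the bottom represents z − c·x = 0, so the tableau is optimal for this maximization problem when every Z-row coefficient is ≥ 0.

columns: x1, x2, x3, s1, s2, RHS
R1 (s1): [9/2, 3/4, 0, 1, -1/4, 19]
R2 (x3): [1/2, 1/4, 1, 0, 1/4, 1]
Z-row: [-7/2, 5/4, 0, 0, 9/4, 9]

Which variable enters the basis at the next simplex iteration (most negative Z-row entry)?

x1

Negative Z-row entries: x1: -7/2.
The most negative is -7/2 in column x1, so x1 enters.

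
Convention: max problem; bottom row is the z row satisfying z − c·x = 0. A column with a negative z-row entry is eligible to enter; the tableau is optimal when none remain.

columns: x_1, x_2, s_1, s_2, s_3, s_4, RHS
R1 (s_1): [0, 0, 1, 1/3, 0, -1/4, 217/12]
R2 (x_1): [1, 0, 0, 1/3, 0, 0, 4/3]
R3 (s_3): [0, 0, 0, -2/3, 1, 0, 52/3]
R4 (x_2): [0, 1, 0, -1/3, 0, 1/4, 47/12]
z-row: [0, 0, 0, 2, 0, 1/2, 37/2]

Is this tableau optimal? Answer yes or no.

yes

Every z-row coefficient is ≥ 0, so the tableau is optimal.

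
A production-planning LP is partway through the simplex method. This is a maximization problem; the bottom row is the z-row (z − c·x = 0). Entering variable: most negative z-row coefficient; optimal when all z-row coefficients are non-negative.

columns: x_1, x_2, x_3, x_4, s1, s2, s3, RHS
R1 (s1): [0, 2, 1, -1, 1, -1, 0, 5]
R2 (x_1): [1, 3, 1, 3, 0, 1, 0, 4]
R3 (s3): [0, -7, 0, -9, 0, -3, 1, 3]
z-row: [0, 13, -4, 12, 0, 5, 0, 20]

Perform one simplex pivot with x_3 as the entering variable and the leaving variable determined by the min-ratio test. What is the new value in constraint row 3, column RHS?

Ratio test on column x_3 — row 1: 5/1 = 5; row 2: 4/1 = 4; row 3: entry 0 ≤ 0. Minimum is 4 at row 2 (x_1 leaves); pivot element 1.
Divide row 2 by 1; eliminate column x_3 from the other rows.
Row 3 update in column RHS: 3 − 0·4 = 3.

3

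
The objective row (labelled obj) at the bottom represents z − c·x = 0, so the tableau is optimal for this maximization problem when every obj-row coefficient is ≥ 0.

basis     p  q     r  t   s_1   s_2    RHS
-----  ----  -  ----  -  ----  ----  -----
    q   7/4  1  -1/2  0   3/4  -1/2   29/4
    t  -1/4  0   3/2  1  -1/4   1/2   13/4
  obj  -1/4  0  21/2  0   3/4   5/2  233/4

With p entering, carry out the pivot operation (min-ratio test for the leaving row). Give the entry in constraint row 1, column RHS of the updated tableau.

Ratio test on column p — row 1: (29/4)/(7/4) = 29/7; row 2: entry -1/4 ≤ 0. Minimum is 29/7 at row 1 (q leaves); pivot element 7/4.
Divide row 1 by 7/4; eliminate column p from the other rows.
In the new row 1, the RHS entry is the old entry divided by the pivot: (29/4)/(7/4) = 29/7.

29/7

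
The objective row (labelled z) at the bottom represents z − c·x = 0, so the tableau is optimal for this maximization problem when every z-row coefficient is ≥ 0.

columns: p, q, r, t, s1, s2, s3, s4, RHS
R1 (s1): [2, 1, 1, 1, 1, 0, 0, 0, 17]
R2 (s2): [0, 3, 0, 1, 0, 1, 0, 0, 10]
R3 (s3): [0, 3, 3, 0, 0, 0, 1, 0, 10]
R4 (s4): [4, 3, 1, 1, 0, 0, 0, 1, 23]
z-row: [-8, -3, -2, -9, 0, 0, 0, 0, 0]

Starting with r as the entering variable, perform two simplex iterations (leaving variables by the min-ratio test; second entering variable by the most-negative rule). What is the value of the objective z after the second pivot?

Ratio test on column r — row 1: 17/1 = 17; row 2: entry 0 ≤ 0; row 3: 10/3 = 10/3; row 4: 23/1 = 23. Minimum is 10/3 at row 3 (s3 leaves); pivot element 3.
Pivot on row 3; the z-row RHS becomes 0 − (-2)·(10/3) = 20/3.
Next entering variable (most negative z-row entry -9): t.
Ratio test on column t — row 1: (41/3)/1 = 41/3; row 2: 10/1 = 10; row 3: entry 0 ≤ 0; row 4: (59/3)/1 = 59/3. Minimum is 10 at row 2 (s2 leaves); pivot element 1.
After the second pivot the z-row RHS is 20/3 − (-9)·10 = 290/3.

290/3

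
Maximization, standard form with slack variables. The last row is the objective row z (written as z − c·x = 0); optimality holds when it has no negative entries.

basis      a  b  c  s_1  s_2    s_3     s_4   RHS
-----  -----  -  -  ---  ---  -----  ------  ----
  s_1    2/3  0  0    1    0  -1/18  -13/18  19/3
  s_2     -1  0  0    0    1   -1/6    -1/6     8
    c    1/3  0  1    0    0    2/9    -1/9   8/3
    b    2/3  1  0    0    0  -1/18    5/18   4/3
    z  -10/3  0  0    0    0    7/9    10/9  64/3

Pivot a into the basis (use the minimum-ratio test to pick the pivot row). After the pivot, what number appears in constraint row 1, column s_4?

-1

Ratio test on column a — row 1: (19/3)/(2/3) = 19/2; row 2: entry -1 ≤ 0; row 3: (8/3)/(1/3) = 8; row 4: (4/3)/(2/3) = 2. Minimum is 2 at row 4 (b leaves); pivot element 2/3.
Divide row 4 by 2/3; eliminate column a from the other rows.
Row 1 update in column s_4: -13/18 − (2/3)·(5/12) = -1.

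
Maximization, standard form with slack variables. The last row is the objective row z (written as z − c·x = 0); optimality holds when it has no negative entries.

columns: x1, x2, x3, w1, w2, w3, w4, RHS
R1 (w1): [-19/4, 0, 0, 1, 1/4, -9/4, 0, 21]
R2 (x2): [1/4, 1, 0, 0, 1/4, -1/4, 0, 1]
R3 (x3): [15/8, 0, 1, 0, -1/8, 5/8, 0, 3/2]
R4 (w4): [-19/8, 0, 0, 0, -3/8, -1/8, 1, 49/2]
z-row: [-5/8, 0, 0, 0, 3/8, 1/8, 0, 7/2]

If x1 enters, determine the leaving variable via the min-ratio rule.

Column x1 entries and ratios — w1: -19/4 ≤ 0, skip; x2: 1/(1/4) = 4; x3: (3/2)/(15/8) = 4/5; w4: -19/8 ≤ 0, skip.
Smallest ratio is 4/5 in the row of x3, so x3 leaves.

x3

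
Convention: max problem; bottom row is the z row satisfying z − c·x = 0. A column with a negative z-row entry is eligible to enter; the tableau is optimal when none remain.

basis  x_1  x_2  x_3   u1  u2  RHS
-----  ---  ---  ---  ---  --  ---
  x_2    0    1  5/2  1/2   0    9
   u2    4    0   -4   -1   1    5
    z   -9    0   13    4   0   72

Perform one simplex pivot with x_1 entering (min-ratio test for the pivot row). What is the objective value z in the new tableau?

333/4

Ratio test on column x_1 — row 1: entry 0 ≤ 0; row 2: 5/4 = 5/4. Minimum is 5/4 at row 2 (u2 leaves); pivot element 4.
Pivot on row 2; the z-row RHS becomes 72 − (-9)·(5/4) = 333/4.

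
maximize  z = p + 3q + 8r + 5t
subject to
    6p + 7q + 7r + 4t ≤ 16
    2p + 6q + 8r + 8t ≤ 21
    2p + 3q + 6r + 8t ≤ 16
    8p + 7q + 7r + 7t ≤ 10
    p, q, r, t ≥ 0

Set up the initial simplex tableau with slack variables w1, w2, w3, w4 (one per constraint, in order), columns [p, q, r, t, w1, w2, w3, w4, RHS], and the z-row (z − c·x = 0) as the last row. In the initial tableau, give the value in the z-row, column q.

-3

The z-row carries the negated objective coefficients: the q entry is -3.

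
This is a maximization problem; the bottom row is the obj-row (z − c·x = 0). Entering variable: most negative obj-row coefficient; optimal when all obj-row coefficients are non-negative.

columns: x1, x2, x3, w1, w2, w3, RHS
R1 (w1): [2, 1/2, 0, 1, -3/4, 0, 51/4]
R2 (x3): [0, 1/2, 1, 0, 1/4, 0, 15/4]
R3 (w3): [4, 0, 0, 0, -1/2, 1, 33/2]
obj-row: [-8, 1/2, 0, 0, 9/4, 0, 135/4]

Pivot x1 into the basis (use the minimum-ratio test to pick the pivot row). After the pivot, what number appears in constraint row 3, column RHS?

33/8

Ratio test on column x1 — row 1: (51/4)/2 = 51/8; row 2: entry 0 ≤ 0; row 3: (33/2)/4 = 33/8. Minimum is 33/8 at row 3 (w3 leaves); pivot element 4.
Divide row 3 by 4; eliminate column x1 from the other rows.
In the new row 3, the RHS entry is the old entry divided by the pivot: (33/2)/4 = 33/8.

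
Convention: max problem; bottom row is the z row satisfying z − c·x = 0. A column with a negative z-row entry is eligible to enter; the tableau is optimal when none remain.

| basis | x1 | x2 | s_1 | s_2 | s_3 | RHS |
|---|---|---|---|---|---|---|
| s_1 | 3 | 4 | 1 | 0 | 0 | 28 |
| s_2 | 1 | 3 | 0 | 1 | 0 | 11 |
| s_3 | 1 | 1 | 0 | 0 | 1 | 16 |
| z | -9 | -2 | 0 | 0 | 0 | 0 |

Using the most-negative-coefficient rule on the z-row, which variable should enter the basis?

Negative z-row entries: x1: -9, x2: -2.
The most negative is -9 in column x1, so x1 enters.

x1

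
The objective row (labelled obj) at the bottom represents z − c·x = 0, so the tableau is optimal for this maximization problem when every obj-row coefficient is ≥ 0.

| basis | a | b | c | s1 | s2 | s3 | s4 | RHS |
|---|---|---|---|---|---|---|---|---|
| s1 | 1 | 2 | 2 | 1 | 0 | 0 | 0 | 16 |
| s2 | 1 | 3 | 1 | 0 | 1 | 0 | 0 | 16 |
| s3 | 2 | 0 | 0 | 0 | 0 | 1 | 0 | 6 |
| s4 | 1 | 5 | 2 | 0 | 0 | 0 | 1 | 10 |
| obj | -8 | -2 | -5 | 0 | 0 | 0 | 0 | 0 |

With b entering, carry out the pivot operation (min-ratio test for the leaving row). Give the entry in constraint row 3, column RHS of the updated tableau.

6

Ratio test on column b — row 1: 16/2 = 8; row 2: 16/3 = 16/3; row 3: entry 0 ≤ 0; row 4: 10/5 = 2. Minimum is 2 at row 4 (s4 leaves); pivot element 5.
Divide row 4 by 5; eliminate column b from the other rows.
Row 3 update in column RHS: 6 − 0·2 = 6.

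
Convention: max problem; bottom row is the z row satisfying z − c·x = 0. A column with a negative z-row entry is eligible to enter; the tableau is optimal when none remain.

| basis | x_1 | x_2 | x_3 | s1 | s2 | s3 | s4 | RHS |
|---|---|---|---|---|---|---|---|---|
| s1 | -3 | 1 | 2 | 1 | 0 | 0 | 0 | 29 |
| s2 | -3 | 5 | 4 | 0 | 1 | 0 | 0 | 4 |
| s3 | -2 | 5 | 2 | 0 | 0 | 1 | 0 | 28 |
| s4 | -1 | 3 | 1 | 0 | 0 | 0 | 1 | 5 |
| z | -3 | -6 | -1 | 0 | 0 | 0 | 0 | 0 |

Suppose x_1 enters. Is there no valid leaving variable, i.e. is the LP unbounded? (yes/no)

Every constraint-row entry in column x_1 is ≤ 0, so increasing x_1 is unbounded.

yes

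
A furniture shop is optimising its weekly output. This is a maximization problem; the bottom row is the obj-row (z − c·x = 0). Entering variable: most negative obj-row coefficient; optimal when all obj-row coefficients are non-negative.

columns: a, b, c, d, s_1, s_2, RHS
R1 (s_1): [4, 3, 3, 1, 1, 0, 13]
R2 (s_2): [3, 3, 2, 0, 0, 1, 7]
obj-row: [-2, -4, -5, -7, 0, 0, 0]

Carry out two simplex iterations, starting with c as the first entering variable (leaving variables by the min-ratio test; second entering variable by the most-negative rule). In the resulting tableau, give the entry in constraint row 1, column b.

Ratio test on column c — row 1: 13/3 = 13/3; row 2: 7/2 = 7/2. Minimum is 7/2 at row 2 (s_2 leaves); pivot element 2.
Divide row 2 by 2; eliminate column c from the other rows.
Second iteration: most negative obj-row entry is -7 in column d, so d enters.
Ratio test on column d — row 1: (5/2)/1 = 5/2; row 2: entry 0 ≤ 0. Minimum is 5/2 at row 1 (s_1 leaves); pivot element 1.
Divide row 1 by 1; eliminate column d from the other rows.
After both pivots, the entry at constraint row 1, column b is -3/2.

-3/2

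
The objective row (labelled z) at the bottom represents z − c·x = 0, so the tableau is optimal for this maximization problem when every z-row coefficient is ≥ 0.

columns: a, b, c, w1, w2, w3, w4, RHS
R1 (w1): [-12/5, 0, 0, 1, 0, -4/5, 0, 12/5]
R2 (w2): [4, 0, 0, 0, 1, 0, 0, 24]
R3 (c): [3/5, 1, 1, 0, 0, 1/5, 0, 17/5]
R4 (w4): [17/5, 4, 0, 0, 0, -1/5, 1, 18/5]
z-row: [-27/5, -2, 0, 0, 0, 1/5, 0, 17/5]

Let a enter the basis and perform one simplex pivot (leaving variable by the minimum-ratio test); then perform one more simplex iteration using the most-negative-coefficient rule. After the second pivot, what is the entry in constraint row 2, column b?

-5

Ratio test on column a — row 1: entry -12/5 ≤ 0; row 2: 24/4 = 6; row 3: (17/5)/(3/5) = 17/3; row 4: (18/5)/(17/5) = 18/17. Minimum is 18/17 at row 4 (w4 leaves); pivot element 17/5.
Divide row 4 by 17/5; eliminate column a from the other rows.
Second iteration: most negative z-row entry is -2/17 in column w3, so w3 enters.
Ratio test on column w3 — row 1: entry -16/17 ≤ 0; row 2: (336/17)/(4/17) = 84; row 3: (47/17)/(4/17) = 47/4; row 4: entry -1/17 ≤ 0. Minimum is 47/4 at row 3 (c leaves); pivot element 4/17.
Divide row 3 by 4/17; eliminate column w3 from the other rows.
After both pivots, the entry at constraint row 2, column b is -5.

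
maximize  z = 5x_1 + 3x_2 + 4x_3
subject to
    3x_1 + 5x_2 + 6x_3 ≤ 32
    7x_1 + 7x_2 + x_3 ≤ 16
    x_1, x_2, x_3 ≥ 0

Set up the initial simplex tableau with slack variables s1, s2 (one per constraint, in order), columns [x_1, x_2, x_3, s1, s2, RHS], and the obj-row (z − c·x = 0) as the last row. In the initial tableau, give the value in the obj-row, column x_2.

The obj-row carries the negated objective coefficients: the x_2 entry is -3.

-3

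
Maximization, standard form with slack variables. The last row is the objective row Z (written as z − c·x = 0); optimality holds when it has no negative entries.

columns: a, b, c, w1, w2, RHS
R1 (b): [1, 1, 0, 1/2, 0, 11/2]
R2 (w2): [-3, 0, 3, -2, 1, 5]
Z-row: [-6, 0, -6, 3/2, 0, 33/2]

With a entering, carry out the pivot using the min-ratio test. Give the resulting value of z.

99/2

Ratio test on column a — row 1: (11/2)/1 = 11/2; row 2: entry -3 ≤ 0. Minimum is 11/2 at row 1 (b leaves); pivot element 1.
Pivot on row 1; the Z-row RHS becomes 33/2 − (-6)·(11/2) = 99/2.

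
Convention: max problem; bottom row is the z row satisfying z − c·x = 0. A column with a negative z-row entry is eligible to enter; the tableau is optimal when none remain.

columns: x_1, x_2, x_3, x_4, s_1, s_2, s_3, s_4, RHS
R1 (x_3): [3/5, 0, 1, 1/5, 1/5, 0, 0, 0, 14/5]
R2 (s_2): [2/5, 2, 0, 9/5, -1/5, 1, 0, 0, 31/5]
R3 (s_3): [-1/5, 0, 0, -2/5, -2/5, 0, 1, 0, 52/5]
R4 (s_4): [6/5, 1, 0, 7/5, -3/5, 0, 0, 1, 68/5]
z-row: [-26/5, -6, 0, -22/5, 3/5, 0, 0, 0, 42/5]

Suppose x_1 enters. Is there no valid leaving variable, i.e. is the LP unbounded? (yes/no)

no

Column x_1 has positive entries in row(s) 1, 2, 4, so the ratio test bounds it — not unbounded.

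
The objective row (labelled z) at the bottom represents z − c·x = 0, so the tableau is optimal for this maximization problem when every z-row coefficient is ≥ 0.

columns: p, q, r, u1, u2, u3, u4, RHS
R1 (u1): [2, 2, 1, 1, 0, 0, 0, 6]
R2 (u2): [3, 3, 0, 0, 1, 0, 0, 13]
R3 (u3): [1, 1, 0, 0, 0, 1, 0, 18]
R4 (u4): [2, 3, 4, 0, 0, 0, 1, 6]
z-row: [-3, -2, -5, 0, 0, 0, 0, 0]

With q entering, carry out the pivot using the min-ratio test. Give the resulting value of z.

Ratio test on column q — row 1: 6/2 = 3; row 2: 13/3 = 13/3; row 3: 18/1 = 18; row 4: 6/3 = 2. Minimum is 2 at row 4 (u4 leaves); pivot element 3.
Pivot on row 4; the z-row RHS becomes 0 − (-2)·2 = 4.

4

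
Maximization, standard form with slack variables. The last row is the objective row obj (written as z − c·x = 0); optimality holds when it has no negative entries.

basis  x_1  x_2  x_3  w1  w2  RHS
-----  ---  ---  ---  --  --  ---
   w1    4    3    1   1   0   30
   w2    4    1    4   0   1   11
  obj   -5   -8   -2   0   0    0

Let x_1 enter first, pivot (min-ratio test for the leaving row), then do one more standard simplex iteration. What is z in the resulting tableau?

Ratio test on column x_1 — row 1: 30/4 = 15/2; row 2: 11/4 = 11/4. Minimum is 11/4 at row 2 (w2 leaves); pivot element 4.
Pivot on row 2; the obj-row RHS becomes 0 − (-5)·(11/4) = 55/4.
Next entering variable (most negative obj-row entry -27/4): x_2.
Ratio test on column x_2 — row 1: 19/2 = 19/2; row 2: (11/4)/(1/4) = 11. Minimum is 19/2 at row 1 (w1 leaves); pivot element 2.
After the second pivot the obj-row RHS is 55/4 − (-27/4)·(19/2) = 623/8.

623/8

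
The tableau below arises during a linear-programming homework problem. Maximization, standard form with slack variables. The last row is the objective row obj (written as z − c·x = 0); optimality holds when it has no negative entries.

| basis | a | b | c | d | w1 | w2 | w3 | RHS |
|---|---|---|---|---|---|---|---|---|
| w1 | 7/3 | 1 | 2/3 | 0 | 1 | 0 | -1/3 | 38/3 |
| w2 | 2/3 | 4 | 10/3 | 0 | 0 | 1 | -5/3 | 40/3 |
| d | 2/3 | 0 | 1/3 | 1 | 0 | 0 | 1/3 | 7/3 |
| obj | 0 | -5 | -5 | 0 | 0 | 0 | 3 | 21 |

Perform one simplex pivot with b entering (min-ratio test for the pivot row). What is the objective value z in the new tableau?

113/3

Ratio test on column b — row 1: (38/3)/1 = 38/3; row 2: (40/3)/4 = 10/3; row 3: entry 0 ≤ 0. Minimum is 10/3 at row 2 (w2 leaves); pivot element 4.
Pivot on row 2; the obj-row RHS becomes 21 − (-5)·(10/3) = 113/3.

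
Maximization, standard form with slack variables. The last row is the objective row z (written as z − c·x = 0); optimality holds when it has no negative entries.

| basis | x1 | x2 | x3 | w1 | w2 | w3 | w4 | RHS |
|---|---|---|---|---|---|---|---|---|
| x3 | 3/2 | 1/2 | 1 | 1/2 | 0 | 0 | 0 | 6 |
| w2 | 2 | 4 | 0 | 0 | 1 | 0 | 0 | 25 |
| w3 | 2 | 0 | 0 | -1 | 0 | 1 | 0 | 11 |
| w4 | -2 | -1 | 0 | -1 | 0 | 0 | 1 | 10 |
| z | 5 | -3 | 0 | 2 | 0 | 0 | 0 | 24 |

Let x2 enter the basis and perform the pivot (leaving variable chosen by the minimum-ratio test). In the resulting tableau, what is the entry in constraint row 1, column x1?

Ratio test on column x2 — row 1: 6/(1/2) = 12; row 2: 25/4 = 25/4; row 3: entry 0 ≤ 0; row 4: entry -1 ≤ 0. Minimum is 25/4 at row 2 (w2 leaves); pivot element 4.
Divide row 2 by 4; eliminate column x2 from the other rows.
Row 1 update in column x1: 3/2 − (1/2)·(1/2) = 5/4.

5/4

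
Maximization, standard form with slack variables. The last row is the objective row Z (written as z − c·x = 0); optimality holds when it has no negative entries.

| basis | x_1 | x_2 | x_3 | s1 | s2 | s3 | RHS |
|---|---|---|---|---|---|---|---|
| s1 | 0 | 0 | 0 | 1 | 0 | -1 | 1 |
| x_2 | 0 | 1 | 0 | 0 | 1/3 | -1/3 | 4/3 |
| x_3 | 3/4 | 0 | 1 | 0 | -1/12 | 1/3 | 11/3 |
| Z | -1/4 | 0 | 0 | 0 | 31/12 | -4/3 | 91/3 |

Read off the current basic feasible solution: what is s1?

1

s1 is basic (row 1); its value is the RHS of that row, 1.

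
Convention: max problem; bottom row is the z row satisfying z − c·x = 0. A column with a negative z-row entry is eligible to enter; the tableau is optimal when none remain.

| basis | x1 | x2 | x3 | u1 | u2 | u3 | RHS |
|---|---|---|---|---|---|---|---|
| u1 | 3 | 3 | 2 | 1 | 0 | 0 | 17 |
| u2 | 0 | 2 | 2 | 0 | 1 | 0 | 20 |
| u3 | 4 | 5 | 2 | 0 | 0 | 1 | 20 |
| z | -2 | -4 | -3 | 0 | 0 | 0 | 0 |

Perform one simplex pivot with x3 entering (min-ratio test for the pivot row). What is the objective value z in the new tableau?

51/2

Ratio test on column x3 — row 1: 17/2 = 17/2; row 2: 20/2 = 10; row 3: 20/2 = 10. Minimum is 17/2 at row 1 (u1 leaves); pivot element 2.
Pivot on row 1; the z-row RHS becomes 0 − (-3)·(17/2) = 51/2.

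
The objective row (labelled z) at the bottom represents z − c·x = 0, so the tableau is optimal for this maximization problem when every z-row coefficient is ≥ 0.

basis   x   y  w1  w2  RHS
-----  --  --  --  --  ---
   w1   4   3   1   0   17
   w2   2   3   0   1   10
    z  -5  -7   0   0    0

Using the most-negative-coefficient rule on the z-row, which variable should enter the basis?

y

Negative z-row entries: x: -5, y: -7.
The most negative is -7 in column y, so y enters.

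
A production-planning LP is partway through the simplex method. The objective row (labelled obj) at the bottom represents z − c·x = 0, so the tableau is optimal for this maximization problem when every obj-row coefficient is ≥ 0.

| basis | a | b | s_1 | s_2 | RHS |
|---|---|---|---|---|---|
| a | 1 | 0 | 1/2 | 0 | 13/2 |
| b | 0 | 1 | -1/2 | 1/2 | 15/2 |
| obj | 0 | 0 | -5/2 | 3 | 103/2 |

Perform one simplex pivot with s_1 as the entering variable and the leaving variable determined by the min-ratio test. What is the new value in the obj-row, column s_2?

Ratio test on column s_1 — row 1: (13/2)/(1/2) = 13; row 2: entry -1/2 ≤ 0. Minimum is 13 at row 1 (a leaves); pivot element 1/2.
Divide row 1 by 1/2; eliminate column s_1 from the other rows.
obj-row update in column s_2: 3 − (-5/2)·0 = 3.

3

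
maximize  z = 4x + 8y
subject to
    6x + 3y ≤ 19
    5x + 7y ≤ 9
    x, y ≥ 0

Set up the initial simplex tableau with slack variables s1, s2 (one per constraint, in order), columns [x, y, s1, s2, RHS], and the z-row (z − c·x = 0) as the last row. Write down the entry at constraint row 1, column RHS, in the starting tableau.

19

The RHS of constraint 1 is b_1 = 19.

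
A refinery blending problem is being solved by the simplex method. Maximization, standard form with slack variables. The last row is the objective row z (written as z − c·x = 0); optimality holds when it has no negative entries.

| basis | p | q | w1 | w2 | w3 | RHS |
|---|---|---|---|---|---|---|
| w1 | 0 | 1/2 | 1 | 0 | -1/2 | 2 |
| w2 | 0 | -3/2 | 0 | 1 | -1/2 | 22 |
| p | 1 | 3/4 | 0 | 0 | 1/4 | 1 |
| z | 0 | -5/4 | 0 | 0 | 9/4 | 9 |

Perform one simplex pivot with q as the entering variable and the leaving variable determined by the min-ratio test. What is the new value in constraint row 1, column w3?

-2/3

Ratio test on column q — row 1: 2/(1/2) = 4; row 2: entry -3/2 ≤ 0; row 3: 1/(3/4) = 4/3. Minimum is 4/3 at row 3 (p leaves); pivot element 3/4.
Divide row 3 by 3/4; eliminate column q from the other rows.
Row 1 update in column w3: -1/2 − (1/2)·(1/3) = -2/3.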